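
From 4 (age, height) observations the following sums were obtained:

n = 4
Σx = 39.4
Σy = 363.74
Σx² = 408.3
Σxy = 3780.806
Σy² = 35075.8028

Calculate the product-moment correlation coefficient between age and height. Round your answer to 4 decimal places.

0.9849

Sxx = Σx² − (Σx)²/n = 408.3 − 388.09 = 20.21
Sxy = Σxy − (Σx)(Σy)/n = 3780.806 − 3582.839 = 197.967
Syy = Σy² − (Σy)²/n = 35075.8028 − 33076.6969 = 1999.1059
r = Sxy/√(Sxx·Syy) = 197.967/√(40401.930239) = 197.967/201.002314 = 0.984899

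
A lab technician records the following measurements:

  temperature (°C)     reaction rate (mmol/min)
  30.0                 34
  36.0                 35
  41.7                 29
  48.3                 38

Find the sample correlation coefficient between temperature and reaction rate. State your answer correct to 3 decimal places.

n = 4, Σx = 156, Σy = 136, Σxy = 5324.7, Σx² = 6267.78, Σy² = 4666
Sxx = Σx² − (Σx)²/n = 6267.78 − 6084 = 183.78
Sxy = Σxy − (Σx)(Σy)/n = 5324.7 − 5304 = 20.7
Syy = Σy² − (Σy)²/n = 4666 − 4624 = 42
r = Sxy/√(Sxx·Syy) = 20.7/√(7718.76) = 20.7/87.856474 = 0.235612

0.236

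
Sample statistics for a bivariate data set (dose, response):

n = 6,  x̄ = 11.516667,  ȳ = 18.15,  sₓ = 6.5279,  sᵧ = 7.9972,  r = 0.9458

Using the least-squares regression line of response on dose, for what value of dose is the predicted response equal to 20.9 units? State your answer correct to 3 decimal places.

b = r · sᵧ/sₓ = 0.9458 · 7.9972/6.5279 = 1.158681
a = ȳ − b·x̄ = 18.15 − 1.158681·11.516667 = 4.805860
Set a + b·x = 20.9: x = (20.9 − 4.805860) / 1.158681 = 13.890056

13.890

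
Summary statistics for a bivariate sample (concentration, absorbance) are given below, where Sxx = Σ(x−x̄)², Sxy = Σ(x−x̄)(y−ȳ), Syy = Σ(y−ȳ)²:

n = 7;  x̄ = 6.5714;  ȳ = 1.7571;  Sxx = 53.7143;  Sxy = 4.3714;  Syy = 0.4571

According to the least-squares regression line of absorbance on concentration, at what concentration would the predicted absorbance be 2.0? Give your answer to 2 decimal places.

b = Sxy/Sxx = 4.3714/53.7143 = 0.081382
a = ȳ − b·x̄ = 1.7571 − 0.081382·6.5714 = 1.222304
Set a + b·x = 2.0: x = (2.0 − 1.222304) / 0.081382 = 9.556074

9.56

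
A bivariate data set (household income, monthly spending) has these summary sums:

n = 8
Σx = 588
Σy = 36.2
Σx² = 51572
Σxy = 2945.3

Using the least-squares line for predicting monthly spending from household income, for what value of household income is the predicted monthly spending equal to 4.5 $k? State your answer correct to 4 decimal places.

72.7662

Sxx = Σx² − (Σx)²/n = 51572 − 43218 = 8354
Sxy = Σxy − (Σx)(Σy)/n = 2945.3 − 2660.7 = 284.6
b = Sxy/Sxx = 284.6/8354 = 0.034068
a = ȳ − b·x̄ = 4.525 − 0.034068·73.5 = 2.021038
Set a + b·x = 4.5: x = (4.5 − 2.021038) / 0.034068 = 72.766163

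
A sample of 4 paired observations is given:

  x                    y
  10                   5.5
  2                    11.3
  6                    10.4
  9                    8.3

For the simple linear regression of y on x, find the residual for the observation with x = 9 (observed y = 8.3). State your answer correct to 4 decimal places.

n = 4, Σx = 27, Σy = 35.5, Σxy = 214.7, Σx² = 221
Sxx = Σx² − (Σx)²/n = 221 − 182.25 = 38.75
Sxy = Σxy − (Σx)(Σy)/n = 214.7 − 239.625 = -24.925
b = Sxy/Sxx = -24.925/38.75 = -0.643226
a = ȳ − b·x̄ = 8.875 − (-0.643226)·6.75 = 13.216774
ŷ(9) = 13.216774 + (-0.643226)·9 = 7.427742
residual = y − ŷ = 8.3 − 7.427742 = 0.872258

0.8723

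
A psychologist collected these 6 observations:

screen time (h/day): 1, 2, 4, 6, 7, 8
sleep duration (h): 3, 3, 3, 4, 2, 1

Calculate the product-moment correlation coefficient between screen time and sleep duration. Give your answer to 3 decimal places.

-0.529

n = 6, Σx = 28, Σy = 16, Σxy = 67, Σx² = 170, Σy² = 48
Sxx = Σx² − (Σx)²/n = 170 − 130.666667 = 39.333333
Sxy = Σxy − (Σx)(Σy)/n = 67 − 74.666667 = -7.666667
Syy = Σy² − (Σy)²/n = 48 − 42.666667 = 5.333333
r = Sxy/√(Sxx·Syy) = -7.666667/√(209.777778) = -7.666667/14.483707 = -0.529330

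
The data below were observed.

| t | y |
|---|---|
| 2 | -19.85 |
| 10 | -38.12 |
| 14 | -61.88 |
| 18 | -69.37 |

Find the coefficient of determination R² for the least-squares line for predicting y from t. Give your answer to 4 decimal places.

0.9595

n = 4, Σx = 44, Σy = -189.22, Σxy = -2535.88, Σx² = 624, Σy² = 10488.4882
Sxx = Σx² − (Σx)²/n = 624 − 484 = 140
Sxy = Σxy − (Σx)(Σy)/n = -2535.88 − (-2081.42) = -454.46
Syy = Σy² − (Σy)²/n = 10488.4882 − 8951.0521 = 1537.4361
R² = Sxy²/(Sxx·Syy) = (-454.46)²/(140·1537.4361) = 0.959547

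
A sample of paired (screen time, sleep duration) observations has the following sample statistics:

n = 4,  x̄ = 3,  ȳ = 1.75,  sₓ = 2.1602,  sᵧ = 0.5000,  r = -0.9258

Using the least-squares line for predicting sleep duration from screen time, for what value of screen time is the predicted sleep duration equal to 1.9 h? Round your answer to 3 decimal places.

b = r · sᵧ/sₓ = -0.9258 · 0.5/2.1602 = -0.214286
a = ȳ − b·x̄ = 1.75 − (-0.214286)·3 = 2.392857
Set a + b·x = 1.9: x = (1.9 − 2.392857) / (-0.214286) = 2.3

2.300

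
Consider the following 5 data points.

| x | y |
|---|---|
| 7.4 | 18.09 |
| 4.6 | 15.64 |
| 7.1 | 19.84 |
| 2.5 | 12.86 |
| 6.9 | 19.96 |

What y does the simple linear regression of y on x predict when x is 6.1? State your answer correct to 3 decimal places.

n = 5, Σx = 28.5, Σy = 86.39, Σxy = 516.548, Σx² = 180.19
Sxx = Σx² − (Σx)²/n = 180.19 − 162.45 = 17.74
Sxy = Σxy − (Σx)(Σy)/n = 516.548 − 492.423 = 24.125
b = Sxy/Sxx = 24.125/17.74 = 1.359921
a = ȳ − b·x̄ = 17.278 − 1.359921·5.7 = 9.526450
ŷ(6.1) = a + b·6.1 = 9.526450 + 1.359921·6.1 = 17.821968

17.822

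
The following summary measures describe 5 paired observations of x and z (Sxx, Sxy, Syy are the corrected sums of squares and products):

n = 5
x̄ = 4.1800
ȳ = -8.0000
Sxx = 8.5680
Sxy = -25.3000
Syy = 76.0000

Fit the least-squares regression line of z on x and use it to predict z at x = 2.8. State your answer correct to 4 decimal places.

b = Sxy/Sxx = -25.3/8.568 = -2.952848
a = ȳ − b·x̄ = -8 − (-2.952848)·4.18 = 4.342904
ŷ(2.8) = a + b·2.8 = 4.342904 + (-2.952848)·2.8 = -3.925070

-3.9251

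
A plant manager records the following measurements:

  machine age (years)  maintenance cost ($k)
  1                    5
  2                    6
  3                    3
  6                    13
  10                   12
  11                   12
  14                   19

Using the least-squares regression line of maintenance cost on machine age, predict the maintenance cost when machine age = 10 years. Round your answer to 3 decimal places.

n = 7, Σx = 47, Σy = 70, Σxy = 622, Σx² = 467
Sxx = Σx² − (Σx)²/n = 467 − 315.571429 = 151.428571
Sxy = Σxy − (Σx)(Σy)/n = 622 − 470 = 152
b = Sxy/Sxx = 152/151.428571 = 1.003774
a = ȳ − b·x̄ = 10 − 1.003774·6.714286 = 3.260377
ŷ(10) = a + b·10 = 3.260377 + 1.003774·10 = 13.298113

13.298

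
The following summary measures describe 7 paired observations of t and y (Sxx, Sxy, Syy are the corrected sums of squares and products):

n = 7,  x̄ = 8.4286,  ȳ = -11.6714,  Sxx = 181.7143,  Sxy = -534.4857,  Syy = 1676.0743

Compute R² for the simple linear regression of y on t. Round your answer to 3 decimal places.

R² = Sxy²/(Sxx·Syy) = (-534.4857)²/(181.7143·1676.0743) = 0.937972

0.938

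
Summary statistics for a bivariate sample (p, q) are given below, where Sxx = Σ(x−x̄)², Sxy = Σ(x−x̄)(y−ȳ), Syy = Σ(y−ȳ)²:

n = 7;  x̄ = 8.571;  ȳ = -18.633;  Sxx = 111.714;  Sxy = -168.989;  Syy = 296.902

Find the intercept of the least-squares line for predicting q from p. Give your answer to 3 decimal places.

-5.668

b = Sxy/Sxx = -168.989/111.714 = -1.512693
a = ȳ − b·x̄ = -18.633 − (-1.512693)·8.571 = -5.667707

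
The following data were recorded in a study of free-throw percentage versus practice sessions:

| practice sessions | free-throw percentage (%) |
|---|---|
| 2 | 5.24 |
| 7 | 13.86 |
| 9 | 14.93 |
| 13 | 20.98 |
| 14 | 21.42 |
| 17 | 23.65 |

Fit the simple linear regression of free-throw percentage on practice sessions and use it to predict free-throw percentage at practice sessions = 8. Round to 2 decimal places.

13.79

n = 6, Σx = 62, Σy = 100.08, Σxy = 1216.54, Σx² = 788
Sxx = Σx² − (Σx)²/n = 788 − 640.666667 = 147.333333
Sxy = Σxy − (Σx)(Σy)/n = 1216.54 − 1034.16 = 182.38
b = Sxy/Sxx = 182.38/147.333333 = 1.237873
a = ȳ − b·x̄ = 16.68 − 1.237873·10.333333 = 3.888643
ŷ(8) = a + b·8 = 3.888643 + 1.237873·8 = 13.791629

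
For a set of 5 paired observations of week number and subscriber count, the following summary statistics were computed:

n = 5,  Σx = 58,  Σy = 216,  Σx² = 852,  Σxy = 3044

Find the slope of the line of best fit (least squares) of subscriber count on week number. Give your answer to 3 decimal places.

3.004

Sxx = Σx² − (Σx)²/n = 852 − 672.8 = 179.2
Sxy = Σxy − (Σx)(Σy)/n = 3044 − 2505.6 = 538.4
b = Sxy/Sxx = 538.4/179.2 = 3.004464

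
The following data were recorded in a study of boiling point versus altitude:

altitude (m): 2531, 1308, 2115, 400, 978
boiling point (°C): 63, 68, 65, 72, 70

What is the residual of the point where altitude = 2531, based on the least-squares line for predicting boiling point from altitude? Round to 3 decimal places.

n = 5, Σx = 7332, Σy = 338, Σxy = 483132, Σx² = 13706534
Sxx = Σx² − (Σx)²/n = 13706534 − 10751644.8 = 2954889.2
Sxy = Σxy − (Σx)(Σy)/n = 483132 − 495643.2 = -12511.2
b = Sxy/Sxx = -12511.2/2954889.2 = -0.004234
a = ȳ − b·x̄ = 67.6 − (-0.004234)·1466.4 = 73.808836
ŷ(2531) = 73.808836 + (-0.004234)·2531 = 63.092412
residual = y − ŷ = 63 − 63.092412 = -0.092412

-0.092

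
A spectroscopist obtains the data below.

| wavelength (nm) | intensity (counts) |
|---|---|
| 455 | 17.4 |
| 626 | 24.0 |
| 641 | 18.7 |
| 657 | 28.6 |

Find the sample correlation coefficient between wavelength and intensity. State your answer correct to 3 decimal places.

n = 4, Σx = 2379, Σy = 88.7, Σxy = 53717.9, Σx² = 1441431, Σy² = 2046.41
Sxx = Σx² − (Σx)²/n = 1441431 − 1414910.25 = 26520.75
Sxy = Σxy − (Σx)(Σy)/n = 53717.9 − 52754.325 = 963.575
Syy = Σy² − (Σy)²/n = 2046.41 − 1966.9225 = 79.4875
r = Sxy/√(Sxx·Syy) = 963.575/√(2108068.115625) = 963.575/1451.918770 = 0.663656

0.664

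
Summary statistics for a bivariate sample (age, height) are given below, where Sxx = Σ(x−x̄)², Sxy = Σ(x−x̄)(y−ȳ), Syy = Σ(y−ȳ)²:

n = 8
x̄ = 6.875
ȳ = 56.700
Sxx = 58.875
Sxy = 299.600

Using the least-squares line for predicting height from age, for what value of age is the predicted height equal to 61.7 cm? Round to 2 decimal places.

7.86

b = Sxy/Sxx = 299.6/58.875 = 5.088747
a = ȳ − b·x̄ = 56.7 − 5.088747·6.875 = 21.714862
Set a + b·x = 61.7: x = (61.7 − 21.714862) / 5.088747 = 7.857560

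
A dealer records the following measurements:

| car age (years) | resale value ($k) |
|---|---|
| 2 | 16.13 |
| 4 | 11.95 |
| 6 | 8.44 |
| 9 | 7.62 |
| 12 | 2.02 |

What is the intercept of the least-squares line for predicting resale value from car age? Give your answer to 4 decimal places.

n = 5, Σx = 33, Σy = 46.16, Σxy = 223.52, Σx² = 281
Sxx = Σx² − (Σx)²/n = 281 − 217.8 = 63.2
Sxy = Σxy − (Σx)(Σy)/n = 223.52 − 304.656 = -81.136
b = Sxy/Sxx = -81.136/63.2 = -1.283797
a = ȳ − b·x̄ = 9.232 − (-1.283797)·6.6 = 17.705063

17.7051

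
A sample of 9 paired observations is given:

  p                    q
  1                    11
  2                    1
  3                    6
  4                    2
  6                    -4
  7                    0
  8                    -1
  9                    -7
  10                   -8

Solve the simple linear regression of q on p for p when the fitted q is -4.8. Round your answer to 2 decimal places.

n = 9, Σx = 50, Σy = 0, Σxy = -136, Σx² = 360
Sxx = Σx² − (Σx)²/n = 360 − 277.777778 = 82.222222
Sxy = Σxy − (Σx)(Σy)/n = -136 − 0 = -136
b = Sxy/Sxx = -136/82.222222 = -1.654054
a = ȳ − b·x̄ = 0 − (-1.654054)·5.555556 = 9.189189
Set a + b·x = -4.8: x = (-4.8 − 9.189189) / (-1.654054) = 8.457516

8.46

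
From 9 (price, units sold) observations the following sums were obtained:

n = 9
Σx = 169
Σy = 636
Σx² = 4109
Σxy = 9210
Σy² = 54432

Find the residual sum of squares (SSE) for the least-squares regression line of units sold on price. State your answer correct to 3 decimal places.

1506.147

Sxx = Σx² − (Σx)²/n = 4109 − 3173.444444 = 935.555556
Sxy = Σxy − (Σx)(Σy)/n = 9210 − 11942.666667 = -2732.666667
Syy = Σy² − (Σy)²/n = 54432 − 44944 = 9488
b = Sxy/Sxx = -2732.666667/935.555556 = -2.920903
SSE = Syy − b·Sxy = 9488 − (-2.920903)·(-2732.666667) = 1506.146793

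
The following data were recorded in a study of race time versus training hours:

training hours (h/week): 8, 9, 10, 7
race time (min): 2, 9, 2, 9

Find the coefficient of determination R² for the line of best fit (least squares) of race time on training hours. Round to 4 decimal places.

n = 4, Σx = 34, Σy = 22, Σxy = 180, Σx² = 294, Σy² = 170
Sxx = Σx² − (Σx)²/n = 294 − 289 = 5
Sxy = Σxy − (Σx)(Σy)/n = 180 − 187 = -7
Syy = Σy² − (Σy)²/n = 170 − 121 = 49
R² = Sxy²/(Sxx·Syy) = (-7)²/(5·49) = 0.2

0.2000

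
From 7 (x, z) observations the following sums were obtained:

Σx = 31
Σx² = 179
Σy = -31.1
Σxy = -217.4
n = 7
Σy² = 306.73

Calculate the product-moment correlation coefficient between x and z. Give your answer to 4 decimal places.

Sxx = Σx² − (Σx)²/n = 179 − 137.285714 = 41.714286
Sxy = Σxy − (Σx)(Σy)/n = -217.4 − (-137.728571) = -79.671429
Syy = Σy² − (Σy)²/n = 306.73 − 138.172857 = 168.557143
r = Sxy/√(Sxx·Syy) = -79.671429/√(7031.240816) = -79.671429/83.852494 = -0.950138

-0.9501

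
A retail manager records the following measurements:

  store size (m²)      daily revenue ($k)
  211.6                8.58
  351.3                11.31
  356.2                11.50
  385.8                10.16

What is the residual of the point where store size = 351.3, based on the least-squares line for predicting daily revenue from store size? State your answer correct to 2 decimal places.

0.58

n = 4, Σx = 1304.9, Σy = 41.55, Σxy = 13804.759, Σx² = 443906.33
Sxx = Σx² − (Σx)²/n = 443906.33 − 425691.0025 = 18215.3275
Sxy = Σxy − (Σx)(Σy)/n = 13804.759 − 13554.64875 = 250.11025
b = Sxy/Sxx = 250.11025/18215.3275 = 0.013731
a = ȳ − b·x̄ = 10.3875 − 0.013731·326.225 = 5.908184
ŷ(351.3) = 5.908184 + 0.013731·351.3 = 10.731799
residual = y − ŷ = 11.31 − 10.731799 = 0.578201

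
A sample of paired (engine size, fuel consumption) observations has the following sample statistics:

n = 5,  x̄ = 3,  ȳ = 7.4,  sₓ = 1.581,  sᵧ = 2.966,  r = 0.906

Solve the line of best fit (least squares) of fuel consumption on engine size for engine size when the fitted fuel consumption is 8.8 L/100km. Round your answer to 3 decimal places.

3.824

b = r · sᵧ/sₓ = 0.906 · 2.966/1.581 = 1.699681
a = ȳ − b·x̄ = 7.4 − 1.699681·3 = 2.300956
Set a + b·x = 8.8: x = (8.8 − 2.300956) / 1.699681 = 3.823684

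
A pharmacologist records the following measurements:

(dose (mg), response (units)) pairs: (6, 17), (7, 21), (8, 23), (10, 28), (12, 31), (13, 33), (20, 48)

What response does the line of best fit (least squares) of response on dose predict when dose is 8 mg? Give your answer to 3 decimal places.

n = 7, Σx = 76, Σy = 201, Σxy = 2474, Σx² = 962
Sxx = Σx² − (Σx)²/n = 962 − 825.142857 = 136.857143
Sxy = Σxy − (Σx)(Σy)/n = 2474 − 2182.285714 = 291.714286
b = Sxy/Sxx = 291.714286/136.857143 = 2.131524
a = ȳ − b·x̄ = 28.714286 − 2.131524·10.857143 = 5.572025
ŷ(8) = a + b·8 = 5.572025 + 2.131524·8 = 22.624217

22.624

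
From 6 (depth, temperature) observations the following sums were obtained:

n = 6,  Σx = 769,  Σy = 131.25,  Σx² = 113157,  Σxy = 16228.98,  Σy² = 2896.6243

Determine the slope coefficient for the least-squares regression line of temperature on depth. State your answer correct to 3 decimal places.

Sxx = Σx² − (Σx)²/n = 113157 − 98560.166667 = 14596.833333
Sxy = Σxy − (Σx)(Σy)/n = 16228.98 − 16821.875 = -592.895
b = Sxy/Sxx = -592.895/14596.833333 = -0.040618

-0.041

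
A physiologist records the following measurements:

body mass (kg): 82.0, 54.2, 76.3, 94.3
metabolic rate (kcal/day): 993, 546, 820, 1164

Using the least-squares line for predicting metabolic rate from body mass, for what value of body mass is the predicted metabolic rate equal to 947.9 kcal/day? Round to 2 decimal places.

81.02

n = 4, Σx = 306.8, Σy = 3523, Σxy = 283350.4, Σx² = 24375.82
Sxx = Σx² − (Σx)²/n = 24375.82 − 23531.56 = 844.26
Sxy = Σxy − (Σx)(Σy)/n = 283350.4 − 270214.1 = 13136.3
b = Sxy/Sxx = 13136.3/844.26 = 15.559543
a = ȳ − b·x̄ = 880.75 − 15.559543·76.7 = -312.666969
Set a + b·x = 947.9: x = (947.9 − (-312.666969)) / 15.559543 = 81.015679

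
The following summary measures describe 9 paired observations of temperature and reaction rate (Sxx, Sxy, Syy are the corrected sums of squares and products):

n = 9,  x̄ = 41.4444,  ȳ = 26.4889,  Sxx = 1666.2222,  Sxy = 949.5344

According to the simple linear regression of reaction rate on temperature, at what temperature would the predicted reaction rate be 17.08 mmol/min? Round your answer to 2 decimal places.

24.93

b = Sxy/Sxx = 949.5344/1666.2222 = 0.569873
a = ȳ − b·x̄ = 26.4889 − 0.569873·41.4444 = 2.870871
Set a + b·x = 17.08: x = (17.08 − 2.870871) / 0.569873 = 24.933868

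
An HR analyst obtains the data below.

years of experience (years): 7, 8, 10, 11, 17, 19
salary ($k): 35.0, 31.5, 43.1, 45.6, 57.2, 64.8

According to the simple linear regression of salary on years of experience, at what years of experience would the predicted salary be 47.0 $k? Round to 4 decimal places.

12.3129

n = 6, Σx = 72, Σy = 277.2, Σxy = 3633.2, Σx² = 984
Sxx = Σx² − (Σx)²/n = 984 − 864 = 120
Sxy = Σxy − (Σx)(Σy)/n = 3633.2 − 3326.4 = 306.8
b = Sxy/Sxx = 306.8/120 = 2.556667
a = ȳ − b·x̄ = 46.2 − 2.556667·12 = 15.52
Set a + b·x = 47.0: x = (47.0 − 15.52) / 2.556667 = 12.312907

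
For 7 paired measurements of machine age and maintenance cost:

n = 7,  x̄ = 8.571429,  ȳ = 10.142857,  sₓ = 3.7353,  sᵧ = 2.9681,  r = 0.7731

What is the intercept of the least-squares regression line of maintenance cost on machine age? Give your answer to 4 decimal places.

4.8773

b = r · sᵧ/sₓ = 0.7731 · 2.9681/3.7353 = 0.614312
a = ȳ − b·x̄ = 10.142857 − 0.614312·8.571429 = 4.877329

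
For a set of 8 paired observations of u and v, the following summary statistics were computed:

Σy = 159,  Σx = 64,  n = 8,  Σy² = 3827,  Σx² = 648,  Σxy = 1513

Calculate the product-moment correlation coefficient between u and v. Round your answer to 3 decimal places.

Sxx = Σx² − (Σx)²/n = 648 − 512 = 136
Sxy = Σxy − (Σx)(Σy)/n = 1513 − 1272 = 241
Syy = Σy² − (Σy)²/n = 3827 − 3160.125 = 666.875
r = Sxy/√(Sxx·Syy) = 241/√(90695) = 241/301.156106 = 0.800249

0.800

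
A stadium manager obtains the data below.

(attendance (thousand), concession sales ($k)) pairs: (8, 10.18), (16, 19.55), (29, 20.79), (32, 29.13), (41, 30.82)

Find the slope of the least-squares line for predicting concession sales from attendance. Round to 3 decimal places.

n = 5, Σx = 126, Σy = 110.47, Σxy = 3192.93, Σx² = 3866
Sxx = Σx² − (Σx)²/n = 3866 − 3175.2 = 690.8
Sxy = Σxy − (Σx)(Σy)/n = 3192.93 − 2783.844 = 409.086
b = Sxy/Sxx = 409.086/690.8 = 0.592192

0.592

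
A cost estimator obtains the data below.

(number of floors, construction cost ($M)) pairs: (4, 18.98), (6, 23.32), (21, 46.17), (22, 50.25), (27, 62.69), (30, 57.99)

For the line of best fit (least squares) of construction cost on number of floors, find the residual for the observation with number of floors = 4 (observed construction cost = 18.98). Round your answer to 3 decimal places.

n = 6, Σx = 110, Σy = 259.4, Σxy = 5723.24, Σx² = 2606
Sxx = Σx² − (Σx)²/n = 2606 − 2016.666667 = 589.333333
Sxy = Σxy − (Σx)(Σy)/n = 5723.24 − 4755.666667 = 967.573333
b = Sxy/Sxx = 967.573333/589.333333 = 1.641810
a = ȳ − b·x̄ = 43.233333 − 1.641810·18.333333 = 13.133484
ŷ(4) = 13.133484 + 1.641810·4 = 19.700724
residual = y − ŷ = 18.98 − 19.700724 = -0.720724

-0.721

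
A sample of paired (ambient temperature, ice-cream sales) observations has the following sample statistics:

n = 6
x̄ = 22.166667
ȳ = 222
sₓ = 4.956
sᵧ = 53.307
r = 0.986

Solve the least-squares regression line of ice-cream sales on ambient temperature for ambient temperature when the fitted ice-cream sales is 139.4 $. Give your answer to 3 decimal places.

b = r · sᵧ/sₓ = 0.986 · 53.307/4.956 = 10.605469
a = ȳ − b·x̄ = 222 − 10.605469·22.166667 = -13.087889
Set a + b·x = 139.4: x = (139.4 − (-13.087889)) / 10.605469 = 14.378232

14.378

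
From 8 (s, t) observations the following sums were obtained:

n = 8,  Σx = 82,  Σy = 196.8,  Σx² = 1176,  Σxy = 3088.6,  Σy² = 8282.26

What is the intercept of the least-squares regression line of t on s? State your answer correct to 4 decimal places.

Sxx = Σx² − (Σx)²/n = 1176 − 840.5 = 335.5
Sxy = Σxy − (Σx)(Σy)/n = 3088.6 − 2017.2 = 1071.4
b = Sxy/Sxx = 1071.4/335.5 = 3.193443
a = ȳ − b·x̄ = 24.6 − 3.193443·10.25 = -8.132787

-8.1328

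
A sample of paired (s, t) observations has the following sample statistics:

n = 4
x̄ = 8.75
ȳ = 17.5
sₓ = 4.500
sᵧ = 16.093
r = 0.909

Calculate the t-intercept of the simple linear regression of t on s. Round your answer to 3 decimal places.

-10.944

b = r · sᵧ/sₓ = 0.909 · 16.093/4.5 = 3.250786
a = ȳ − b·x̄ = 17.5 − 3.250786·8.75 = -10.944377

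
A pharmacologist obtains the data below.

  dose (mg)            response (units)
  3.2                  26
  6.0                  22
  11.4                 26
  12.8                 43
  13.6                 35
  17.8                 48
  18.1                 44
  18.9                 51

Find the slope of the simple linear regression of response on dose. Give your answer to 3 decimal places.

n = 8, Σx = 101.8, Σy = 295, Σxy = 4152.7, Σx² = 1526.66
Sxx = Σx² − (Σx)²/n = 1526.66 − 1295.405 = 231.255
Sxy = Σxy − (Σx)(Σy)/n = 4152.7 − 3753.875 = 398.825
b = Sxy/Sxx = 398.825/231.255 = 1.724611

1.725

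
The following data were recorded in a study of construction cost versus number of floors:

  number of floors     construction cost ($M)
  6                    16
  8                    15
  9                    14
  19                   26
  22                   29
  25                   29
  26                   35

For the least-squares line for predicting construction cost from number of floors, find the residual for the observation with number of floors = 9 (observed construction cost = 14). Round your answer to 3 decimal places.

-2.390

n = 7, Σx = 115, Σy = 164, Σxy = 3109, Σx² = 2327
Sxx = Σx² − (Σx)²/n = 2327 − 1889.285714 = 437.714286
Sxy = Σxy − (Σx)(Σy)/n = 3109 − 2694.285714 = 414.714286
b = Sxy/Sxx = 414.714286/437.714286 = 0.947454
a = ȳ − b·x̄ = 23.428571 − 0.947454·16.428571 = 7.863251
ŷ(9) = 7.863251 + 0.947454·9 = 16.390339
residual = y − ŷ = 14 − 16.390339 = -2.390339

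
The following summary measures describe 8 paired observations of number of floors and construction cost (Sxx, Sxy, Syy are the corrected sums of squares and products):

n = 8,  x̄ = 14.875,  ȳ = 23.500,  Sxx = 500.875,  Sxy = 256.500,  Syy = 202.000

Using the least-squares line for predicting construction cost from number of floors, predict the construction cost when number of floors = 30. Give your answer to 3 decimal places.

b = Sxy/Sxx = 256.5/500.875 = 0.512104
a = ȳ − b·x̄ = 23.5 − 0.512104·14.875 = 15.882456
ŷ(30) = a + b·30 = 15.882456 + 0.512104·30 = 31.245570

31.246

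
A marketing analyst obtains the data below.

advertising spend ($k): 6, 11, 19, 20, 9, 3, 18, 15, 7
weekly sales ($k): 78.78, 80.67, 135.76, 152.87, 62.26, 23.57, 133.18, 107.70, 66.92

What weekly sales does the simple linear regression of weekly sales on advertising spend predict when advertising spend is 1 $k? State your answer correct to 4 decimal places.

n = 9, Σx = 108, Σy = 841.71, Σxy = 12109.12, Σx² = 1606
Sxx = Σx² − (Σx)²/n = 1606 − 1296 = 310
Sxy = Σxy − (Σx)(Σy)/n = 12109.12 − 10100.52 = 2008.6
b = Sxy/Sxx = 2008.6/310 = 6.479355
a = ȳ − b·x̄ = 93.523333 − 6.479355·12 = 15.771075
ŷ(1) = a + b·1 = 15.771075 + 6.479355·1 = 22.250430

22.2504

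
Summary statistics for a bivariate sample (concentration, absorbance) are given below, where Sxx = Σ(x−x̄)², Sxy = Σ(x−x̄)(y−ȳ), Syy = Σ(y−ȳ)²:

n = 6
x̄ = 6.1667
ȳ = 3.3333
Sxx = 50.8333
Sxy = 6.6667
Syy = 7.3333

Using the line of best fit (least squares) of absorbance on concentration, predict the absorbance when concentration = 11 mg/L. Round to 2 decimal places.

b = Sxy/Sxx = 6.6667/50.8333 = 0.131148
a = ȳ − b·x̄ = 3.3333 − 0.131148·6.1667 = 2.524548
ŷ(11) = a + b·11 = 2.524548 + 0.131148·11 = 3.967179

3.97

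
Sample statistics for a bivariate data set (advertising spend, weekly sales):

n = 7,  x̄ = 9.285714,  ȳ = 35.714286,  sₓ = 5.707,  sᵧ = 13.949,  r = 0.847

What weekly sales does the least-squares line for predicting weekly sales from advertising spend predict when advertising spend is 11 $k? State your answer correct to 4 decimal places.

b = r · sᵧ/sₓ = 0.847 · 13.949/5.707 = 2.070230
a = ȳ − b·x̄ = 35.714286 − 2.070230·9.285714 = 16.490722
ŷ(11) = a + b·11 = 16.490722 + 2.070230·11 = 39.263252

39.2633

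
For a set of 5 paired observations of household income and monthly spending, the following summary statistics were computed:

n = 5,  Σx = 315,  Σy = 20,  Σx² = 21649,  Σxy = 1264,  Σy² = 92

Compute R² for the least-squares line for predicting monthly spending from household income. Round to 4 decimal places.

Sxx = Σx² − (Σx)²/n = 21649 − 19845 = 1804
Sxy = Σxy − (Σx)(Σy)/n = 1264 − 1260 = 4
Syy = Σy² − (Σy)²/n = 92 − 80 = 12
R² = Sxy²/(Sxx·Syy) = (4)²/(1804·12) = 0.000739

0.0007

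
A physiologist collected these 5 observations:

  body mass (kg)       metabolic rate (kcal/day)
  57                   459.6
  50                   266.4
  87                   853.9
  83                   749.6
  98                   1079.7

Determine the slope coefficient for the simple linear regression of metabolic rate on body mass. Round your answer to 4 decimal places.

15.5065

n = 5, Σx = 375, Σy = 3409.2, Σxy = 281833.9, Σx² = 29811
Sxx = Σx² − (Σx)²/n = 29811 − 28125 = 1686
Sxy = Σxy − (Σx)(Σy)/n = 281833.9 − 255690 = 26143.9
b = Sxy/Sxx = 26143.9/1686 = 15.506465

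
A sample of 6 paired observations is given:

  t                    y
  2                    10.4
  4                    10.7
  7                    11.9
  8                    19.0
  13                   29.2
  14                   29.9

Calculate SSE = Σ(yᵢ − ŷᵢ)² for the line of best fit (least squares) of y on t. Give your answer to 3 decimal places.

34.104

n = 6, Σx = 48, Σy = 111.1, Σxy = 1097.1, Σx² = 498, Σy² = 2471.91
Sxx = Σx² − (Σx)²/n = 498 − 384 = 114
Sxy = Σxy − (Σx)(Σy)/n = 1097.1 − 888.8 = 208.3
Syy = Σy² − (Σy)²/n = 2471.91 − 2057.201667 = 414.708333
b = Sxy/Sxx = 208.3/114 = 1.827193
SSE = Syy − b·Sxy = 414.708333 − 1.827193·208.3 = 34.104035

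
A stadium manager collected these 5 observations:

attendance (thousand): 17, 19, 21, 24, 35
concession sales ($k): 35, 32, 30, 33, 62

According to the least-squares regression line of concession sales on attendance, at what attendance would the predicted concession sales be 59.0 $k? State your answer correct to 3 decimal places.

n = 5, Σx = 116, Σy = 192, Σxy = 4795, Σx² = 2892
Sxx = Σx² − (Σx)²/n = 2892 − 2691.2 = 200.8
Sxy = Σxy − (Σx)(Σy)/n = 4795 − 4454.4 = 340.6
b = Sxy/Sxx = 340.6/200.8 = 1.696215
a = ȳ − b·x̄ = 38.4 − 1.696215·23.2 = -0.952191
Set a + b·x = 59.0: x = (59.0 − (-0.952191)) / 1.696215 = 35.344686

35.345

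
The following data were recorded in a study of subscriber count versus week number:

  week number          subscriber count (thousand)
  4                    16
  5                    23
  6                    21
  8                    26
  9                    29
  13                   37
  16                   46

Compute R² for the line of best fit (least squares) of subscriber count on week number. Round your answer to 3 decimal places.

n = 7, Σx = 61, Σy = 198, Σxy = 1991, Σx² = 647, Σy² = 6228
Sxx = Σx² − (Σx)²/n = 647 − 531.571429 = 115.428571
Sxy = Σxy − (Σx)(Σy)/n = 1991 − 1725.428571 = 265.571429
Syy = Σy² − (Σy)²/n = 6228 − 5600.571429 = 627.428571
R² = Sxy²/(Sxx·Syy) = (265.571429)²/(115.428571·627.428571) = 0.973834

0.974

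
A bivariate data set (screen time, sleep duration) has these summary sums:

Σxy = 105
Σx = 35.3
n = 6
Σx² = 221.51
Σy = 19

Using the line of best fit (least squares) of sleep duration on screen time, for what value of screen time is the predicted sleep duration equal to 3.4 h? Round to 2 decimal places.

5.41

Sxx = Σx² − (Σx)²/n = 221.51 − 207.681667 = 13.828333
Sxy = Σxy − (Σx)(Σy)/n = 105 − 111.783333 = -6.783333
b = Sxy/Sxx = -6.783333/13.828333 = -0.490539
a = ȳ − b·x̄ = 3.166667 − (-0.490539)·5.883333 = 6.052670
Set a + b·x = 3.4: x = (3.4 − 6.052670) / (-0.490539) = 5.407666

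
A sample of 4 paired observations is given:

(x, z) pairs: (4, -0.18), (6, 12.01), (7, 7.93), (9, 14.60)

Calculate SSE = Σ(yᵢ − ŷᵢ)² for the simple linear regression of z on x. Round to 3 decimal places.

31.418

n = 4, Σx = 26, Σy = 34.36, Σxy = 258.25, Σx² = 182, Σy² = 420.3174
Sxx = Σx² − (Σx)²/n = 182 − 169 = 13
Sxy = Σxy − (Σx)(Σy)/n = 258.25 − 223.34 = 34.91
Syy = Σy² − (Σy)²/n = 420.3174 − 295.1524 = 125.165
b = Sxy/Sxx = 34.91/13 = 2.685385
SSE = Syy − b·Sxy = 125.165 − 2.685385·34.91 = 31.418223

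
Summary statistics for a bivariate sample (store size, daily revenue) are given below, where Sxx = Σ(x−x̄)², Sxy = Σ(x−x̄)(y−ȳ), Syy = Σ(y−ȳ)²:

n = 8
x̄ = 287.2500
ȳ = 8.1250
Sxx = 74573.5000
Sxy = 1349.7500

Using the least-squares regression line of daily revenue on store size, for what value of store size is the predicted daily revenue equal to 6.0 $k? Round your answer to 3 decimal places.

169.844

b = Sxy/Sxx = 1349.75/74573.5 = 0.018100
a = ȳ − b·x̄ = 8.125 − 0.018100·287.25 = 2.925892
Set a + b·x = 6.0: x = (6.0 − 2.925892) / 0.018100 = 169.844045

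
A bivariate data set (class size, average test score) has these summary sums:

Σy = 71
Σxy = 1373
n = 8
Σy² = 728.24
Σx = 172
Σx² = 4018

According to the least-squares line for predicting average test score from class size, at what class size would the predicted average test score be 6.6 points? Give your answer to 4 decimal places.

26.2427

Sxx = Σx² − (Σx)²/n = 4018 − 3698 = 320
Sxy = Σxy − (Σx)(Σy)/n = 1373 − 1526.5 = -153.5
b = Sxy/Sxx = -153.5/320 = -0.479687
a = ȳ − b·x̄ = 8.875 − (-0.479687)·21.5 = 19.188281
Set a + b·x = 6.6: x = (6.6 − 19.188281) / (-0.479687) = 26.242671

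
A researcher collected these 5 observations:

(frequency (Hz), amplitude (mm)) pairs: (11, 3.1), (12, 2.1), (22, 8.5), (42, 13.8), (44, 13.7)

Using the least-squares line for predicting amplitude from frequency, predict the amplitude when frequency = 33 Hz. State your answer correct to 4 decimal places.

n = 5, Σx = 131, Σy = 41.2, Σxy = 1428.7, Σx² = 4449
Sxx = Σx² − (Σx)²/n = 4449 − 3432.2 = 1016.8
Sxy = Σxy − (Σx)(Σy)/n = 1428.7 − 1079.44 = 349.26
b = Sxy/Sxx = 349.26/1016.8 = 0.343489
a = ȳ − b·x̄ = 8.24 − 0.343489·26.2 = -0.759422
ŷ(33) = a + b·33 = -0.759422 + 0.343489·33 = 10.575728

10.5757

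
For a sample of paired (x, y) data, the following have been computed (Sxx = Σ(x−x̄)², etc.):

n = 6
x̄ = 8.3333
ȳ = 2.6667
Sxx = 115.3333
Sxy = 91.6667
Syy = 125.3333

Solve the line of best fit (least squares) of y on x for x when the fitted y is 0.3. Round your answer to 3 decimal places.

b = Sxy/Sxx = 91.6667/115.3333 = 0.794798
a = ȳ − b·x̄ = 2.6667 − 0.794798·8.3333 = -3.956592
Set a + b·x = 0.3: x = (0.3 − (-3.956592)) / 0.794798 = 5.355563

5.356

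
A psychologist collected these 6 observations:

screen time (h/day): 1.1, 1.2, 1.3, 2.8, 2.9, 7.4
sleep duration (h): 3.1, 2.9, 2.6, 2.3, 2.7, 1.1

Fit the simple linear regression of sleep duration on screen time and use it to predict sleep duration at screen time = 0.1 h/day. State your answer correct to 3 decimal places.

n = 6, Σx = 16.7, Σy = 14.7, Σxy = 32.68, Σx² = 75.35
Sxx = Σx² − (Σx)²/n = 75.35 − 46.481667 = 28.868333
Sxy = Σxy − (Σx)(Σy)/n = 32.68 − 40.915 = -8.235
b = Sxy/Sxx = -8.235/28.868333 = -0.285261
a = ȳ − b·x̄ = 2.45 − (-0.285261)·2.783333 = 3.243976
ŷ(0.1) = a + b·0.1 = 3.243976 + (-0.285261)·0.1 = 3.215449

3.215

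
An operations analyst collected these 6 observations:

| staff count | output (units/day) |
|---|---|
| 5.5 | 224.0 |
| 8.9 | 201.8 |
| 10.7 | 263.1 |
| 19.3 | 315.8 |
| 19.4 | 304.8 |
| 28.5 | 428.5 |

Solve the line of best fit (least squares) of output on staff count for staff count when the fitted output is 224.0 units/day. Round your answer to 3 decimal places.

8.176

n = 6, Σx = 92.3, Σy = 1738, Σxy = 30063.5, Σx² = 1785.05
Sxx = Σx² − (Σx)²/n = 1785.05 − 1419.881667 = 365.168333
Sxy = Σxy − (Σx)(Σy)/n = 30063.5 − 26736.233333 = 3327.266667
b = Sxy/Sxx = 3327.266667/365.168333 = 9.111597
a = ȳ − b·x̄ = 289.666667 − 9.111597·15.383333 = 149.499934
Set a + b·x = 224.0: x = (224.0 − 149.499934) / 9.111597 = 8.176401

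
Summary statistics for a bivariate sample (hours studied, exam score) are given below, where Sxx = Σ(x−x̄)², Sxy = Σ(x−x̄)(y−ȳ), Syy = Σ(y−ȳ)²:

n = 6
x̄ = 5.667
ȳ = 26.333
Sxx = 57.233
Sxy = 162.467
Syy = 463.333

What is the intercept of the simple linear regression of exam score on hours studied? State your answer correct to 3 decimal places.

b = Sxy/Sxx = 162.467/57.233 = 2.838694
a = ȳ − b·x̄ = 26.333 − 2.838694·5.667 = 10.246118

10.246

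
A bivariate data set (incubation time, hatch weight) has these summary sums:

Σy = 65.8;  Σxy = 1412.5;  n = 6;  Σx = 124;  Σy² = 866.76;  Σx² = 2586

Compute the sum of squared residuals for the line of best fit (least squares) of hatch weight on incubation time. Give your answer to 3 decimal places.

Sxx = Σx² − (Σx)²/n = 2586 − 2562.666667 = 23.333333
Sxy = Σxy − (Σx)(Σy)/n = 1412.5 − 1359.866667 = 52.633333
Syy = Σy² − (Σy)²/n = 866.76 − 721.606667 = 145.153333
b = Sxy/Sxx = 52.633333/23.333333 = 2.255714
SSE = Syy − b·Sxy = 145.153333 − 2.255714·52.633333 = 26.427571

26.428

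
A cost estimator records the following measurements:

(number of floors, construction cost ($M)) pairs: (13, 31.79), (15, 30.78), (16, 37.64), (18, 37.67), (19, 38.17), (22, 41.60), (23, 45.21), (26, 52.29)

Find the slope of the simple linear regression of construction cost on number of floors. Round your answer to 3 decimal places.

n = 8, Σx = 152, Σy = 315.15, Σxy = 6195.07, Σx² = 3024
Sxx = Σx² − (Σx)²/n = 3024 − 2888 = 136
Sxy = Σxy − (Σx)(Σy)/n = 6195.07 − 5987.85 = 207.22
b = Sxy/Sxx = 207.22/136 = 1.523676

1.524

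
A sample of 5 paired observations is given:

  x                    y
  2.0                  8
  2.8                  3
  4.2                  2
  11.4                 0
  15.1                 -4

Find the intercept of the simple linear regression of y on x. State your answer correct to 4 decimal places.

n = 5, Σx = 35.5, Σy = 9, Σxy = -27.6, Σx² = 387.45
Sxx = Σx² − (Σx)²/n = 387.45 − 252.05 = 135.4
Sxy = Σxy − (Σx)(Σy)/n = -27.6 − 63.9 = -91.5
b = Sxy/Sxx = -91.5/135.4 = -0.675775
a = ȳ − b·x̄ = 1.8 − (-0.675775)·7.1 = 6.598006

6.5980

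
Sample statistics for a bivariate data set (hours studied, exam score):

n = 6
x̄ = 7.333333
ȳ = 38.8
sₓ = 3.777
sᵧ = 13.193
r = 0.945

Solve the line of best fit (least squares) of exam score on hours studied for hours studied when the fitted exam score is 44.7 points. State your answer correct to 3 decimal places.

b = r · sᵧ/sₓ = 0.945 · 13.193/3.777 = 3.300870
a = ȳ − b·x̄ = 38.8 − 3.300870·7.333333 = 14.593623
Set a + b·x = 44.7: x = (44.7 − 14.593623) / 3.300870 = 9.120741

9.121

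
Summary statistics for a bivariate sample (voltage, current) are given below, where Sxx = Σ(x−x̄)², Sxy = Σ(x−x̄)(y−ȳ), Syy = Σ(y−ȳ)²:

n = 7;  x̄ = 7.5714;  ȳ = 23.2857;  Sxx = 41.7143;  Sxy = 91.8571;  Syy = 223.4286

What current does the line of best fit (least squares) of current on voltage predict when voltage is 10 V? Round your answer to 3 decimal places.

28.634

b = Sxy/Sxx = 91.8571/41.7143 = 2.202053
a = ȳ − b·x̄ = 23.2857 − 2.202053·7.5714 = 6.613076
ŷ(10) = a + b·10 = 6.613076 + 2.202053·10 = 28.633606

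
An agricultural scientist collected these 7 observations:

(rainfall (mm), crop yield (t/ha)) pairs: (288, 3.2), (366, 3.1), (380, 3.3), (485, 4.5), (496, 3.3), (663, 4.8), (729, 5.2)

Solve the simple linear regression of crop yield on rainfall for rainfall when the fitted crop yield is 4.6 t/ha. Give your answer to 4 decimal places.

n = 7, Σx = 3407, Σy = 27.4, Σxy = 14102.7, Σx² = 1813551
Sxx = Σx² − (Σx)²/n = 1813551 − 1658235.571429 = 155315.428571
Sxy = Σxy − (Σx)(Σy)/n = 14102.7 − 13335.971429 = 766.728571
b = Sxy/Sxx = 766.728571/155315.428571 = 0.004937
a = ȳ − b·x̄ = 3.914286 − 0.004937·486.714286 = 1.511577
Set a + b·x = 4.6: x = (4.6 − 1.511577) / 0.004937 = 625.618733

625.6187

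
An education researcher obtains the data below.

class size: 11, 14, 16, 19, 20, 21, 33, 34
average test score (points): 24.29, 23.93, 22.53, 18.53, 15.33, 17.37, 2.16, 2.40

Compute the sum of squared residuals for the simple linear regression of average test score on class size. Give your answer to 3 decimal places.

n = 8, Σx = 168, Σy = 126.54, Σxy = 2139.01, Σx² = 4020, Σy² = 2560.7622
Sxx = Σx² − (Σx)²/n = 4020 − 3528 = 492
Sxy = Σxy − (Σx)(Σy)/n = 2139.01 − 2657.34 = -518.33
Syy = Σy² − (Σy)²/n = 2560.7622 − 2001.54645 = 559.21575
b = Sxy/Sxx = -518.33/492 = -1.053516
SSE = Syy − b·Sxy = 559.21575 − (-1.053516)·(-518.33) = 13.146667

13.147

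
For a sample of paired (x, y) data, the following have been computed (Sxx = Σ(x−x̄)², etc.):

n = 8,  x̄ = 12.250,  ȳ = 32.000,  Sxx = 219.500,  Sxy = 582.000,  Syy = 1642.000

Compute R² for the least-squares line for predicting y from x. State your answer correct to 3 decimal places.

0.940

R² = Sxy²/(Sxx·Syy) = (582)²/(219.5·1642) = 0.939806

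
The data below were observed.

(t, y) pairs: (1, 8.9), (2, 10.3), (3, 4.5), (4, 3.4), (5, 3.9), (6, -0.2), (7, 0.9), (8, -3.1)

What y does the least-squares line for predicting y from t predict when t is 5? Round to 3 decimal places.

n = 8, Σx = 36, Σy = 28.6, Σxy = 56.4, Σx² = 204
Sxx = Σx² − (Σx)²/n = 204 − 162 = 42
Sxy = Σxy − (Σx)(Σy)/n = 56.4 − 128.7 = -72.3
b = Sxy/Sxx = -72.3/42 = -1.721429
a = ȳ − b·x̄ = 3.575 − (-1.721429)·4.5 = 11.321429
ŷ(5) = a + b·5 = 11.321429 + (-1.721429)·5 = 2.714286

2.714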